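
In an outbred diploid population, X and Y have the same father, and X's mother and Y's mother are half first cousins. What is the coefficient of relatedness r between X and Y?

0.265625

Wright's path rule: contributions from independent ancestry routes add.
X and Y are related in two ways: half-sibs through their shared father (r = 1/4) and half second cousins through their mothers (r = 1/64).
r = 1/4 + 1/64 = 17/64 = 0.265625.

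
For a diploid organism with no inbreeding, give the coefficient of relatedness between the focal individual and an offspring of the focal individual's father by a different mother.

0.25

Each parent–offspring link contributes a factor of 1/2, and independent paths through distinct common ancestors add.
Half-sibs share one parent — one path of length 2: r = (1/2)^2 = 1/4.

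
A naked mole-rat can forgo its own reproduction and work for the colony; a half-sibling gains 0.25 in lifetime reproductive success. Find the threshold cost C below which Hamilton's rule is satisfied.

0.0625

r to a half-sibling = 0.25 (half-sibs share one parent — one path of length 2: r = (1/2)^2 = 1/4).
Hamilton's rule: n·r·B > C, so the trait is favored while C < n·r·B = 1·0.25·0.25 = 0.0625.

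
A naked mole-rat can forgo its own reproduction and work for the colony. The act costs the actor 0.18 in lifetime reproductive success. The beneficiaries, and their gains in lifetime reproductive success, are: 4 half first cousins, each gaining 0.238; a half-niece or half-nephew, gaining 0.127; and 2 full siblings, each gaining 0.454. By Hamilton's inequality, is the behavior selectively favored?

Yes

Hamilton's rule: the trait is favored when the sum of r·B over every recipient exceeds the actor's cost C.
r to a half first cousin = 0.0625 (half first cousins share one grandparent — one path of length 4: r = (1/2)^4 = 1/16).
r to a half-niece or half-nephew = 0.125 (half-aunt/uncle↔niece/nephew: one path of length 3: r = (1/2)^3 = 1/8).
r to a full sibling = 1/2 (full sibs share both parents — two paths of length 2: r = 2·(1/2)^2 = 1/2).
Summing one r·B term per recipient: 4·0.0625·0.238 + 1·0.125·0.127 + 2·0.5·0.454 = 0.529375.
0.529375 > 0.18: the indirect benefit exceeds the cost.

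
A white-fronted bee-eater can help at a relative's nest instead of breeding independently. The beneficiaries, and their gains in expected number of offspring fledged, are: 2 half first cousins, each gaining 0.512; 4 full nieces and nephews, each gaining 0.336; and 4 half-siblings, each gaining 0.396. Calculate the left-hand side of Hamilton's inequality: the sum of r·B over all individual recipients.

r to a half first cousin = 0.0625 (half first cousins share one grandparent — one path of length 4: r = (1/2)^4 = 1/16).
r to a full niece or nephew = 1/4 (full aunt/uncle↔niece/nephew: two paths of length 3 through the shared grandparent pair: r = 2·(1/2)^3 = 1/4).
r to a half-sibling = 0.25 (half-sibs share one parent — one path of length 2: r = (1/2)^2 = 1/4).
Summing one r·B term per recipient: 2·0.0625·0.512 + 4·0.25·0.336 + 4·0.25·0.396 = 0.796.

0.796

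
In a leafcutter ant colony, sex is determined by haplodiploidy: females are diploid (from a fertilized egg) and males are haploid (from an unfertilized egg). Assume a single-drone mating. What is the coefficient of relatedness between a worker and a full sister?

0.75

Haplodiploid full sisters inherit their father's entire haploid genome identically (contributing 1/2) and on average half of their mother's contribution (1/2 · 1/2 = 1/4); r = 1/2 + 1/4 = 3/4.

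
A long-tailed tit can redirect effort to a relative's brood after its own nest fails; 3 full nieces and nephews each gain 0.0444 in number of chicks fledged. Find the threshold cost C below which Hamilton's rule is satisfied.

r to a full niece or nephew = 1/4 (full aunt/uncle↔niece/nephew: two paths of length 3 through the shared grandparent pair: r = 2·(1/2)^3 = 1/4).
Hamilton's rule: n·r·B > C, so the trait is favored while C < n·r·B = 3·0.25·0.0444 = 0.0333.

0.0333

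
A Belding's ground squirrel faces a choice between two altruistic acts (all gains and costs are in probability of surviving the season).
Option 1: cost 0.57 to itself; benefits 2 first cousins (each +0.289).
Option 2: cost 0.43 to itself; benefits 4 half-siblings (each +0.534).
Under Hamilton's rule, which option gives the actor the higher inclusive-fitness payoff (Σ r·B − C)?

Option 2

Option 1: r to a first cousin = 0.125.
Option 1: Σ r·B − C = (2·0.125·0.289) − 0.57 = -0.49775.
Option 2: r to a half-sibling = 0.25.
Option 2: Σ r·B − C = (4·0.25·0.534) − 0.43 = 0.104.
Option 2 has the higher net inclusive-fitness payoff.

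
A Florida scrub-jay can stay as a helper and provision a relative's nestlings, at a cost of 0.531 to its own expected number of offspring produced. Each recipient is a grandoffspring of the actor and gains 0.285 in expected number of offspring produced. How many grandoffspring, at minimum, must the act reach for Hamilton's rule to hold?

8

r to a grandoffspring = 1/4 (two parent–offspring links: r = (1/2)^2 = 1/4).
Hamilton's rule: n·r·B > C  ⇒  n > C/(r·B) = 0.531/(0.25·0.285) = 7.453.
The smallest integer exceeding 7.453 is 8.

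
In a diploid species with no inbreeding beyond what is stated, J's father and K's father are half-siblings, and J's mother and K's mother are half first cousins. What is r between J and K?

0.078125

With two independent routes of shared ancestry, r is the sum of the two contributions.
J and K are related in two ways: half first cousins through their fathers (r = 1/16) and half second cousins through their mothers (r = 1/64).
r = 1/16 + 1/64 = 0.078125.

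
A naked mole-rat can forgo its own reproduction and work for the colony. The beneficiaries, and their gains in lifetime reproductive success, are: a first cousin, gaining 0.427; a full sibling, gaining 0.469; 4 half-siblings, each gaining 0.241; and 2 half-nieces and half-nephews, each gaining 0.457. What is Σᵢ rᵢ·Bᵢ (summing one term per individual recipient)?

0.643125

r to a first cousin = 0.125 (first cousins share one grandparent pair — two paths of length 4: r = 2·(1/2)^4 = 1/8).
r to a full sibling = 0.5 (full sibs share both parents — two paths of length 2: r = 2·(1/2)^2 = 1/2).
r to a half-sibling = 1/4 (half-sibs share one parent — one path of length 2: r = (1/2)^2 = 1/4).
r to a half-niece or half-nephew = 0.125 (half-aunt/uncle↔niece/nephew: one path of length 3: r = (1/2)^3 = 1/8).
Summing one r·B term per recipient: 1·0.125·0.427 + 1·0.5·0.469 + 4·0.25·0.241 + 2·0.125·0.457 = 0.643125.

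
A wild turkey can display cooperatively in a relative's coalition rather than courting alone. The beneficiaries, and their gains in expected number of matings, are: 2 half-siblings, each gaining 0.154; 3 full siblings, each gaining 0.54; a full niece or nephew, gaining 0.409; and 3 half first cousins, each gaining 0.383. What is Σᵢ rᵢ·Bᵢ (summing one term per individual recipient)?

r to a half-sibling = 0.25 (half-sibs share one parent — one path of length 2: r = (1/2)^2 = 1/4).
r to a full sibling = 0.5 (full sibs share both parents — two paths of length 2: r = 2·(1/2)^2 = 1/2).
r to a full niece or nephew = 1/4 (full aunt/uncle↔niece/nephew: two paths of length 3 through the shared grandparent pair: r = 2·(1/2)^3 = 1/4).
r to a half first cousin = 0.0625 (half first cousins share one grandparent — one path of length 4: r = (1/2)^4 = 1/16).
Summing one r·B term per recipient: 2·0.25·0.154 + 3·0.5·0.54 + 1·0.25·0.409 + 3·0.0625·0.383 = 1.0610625.

1.0610625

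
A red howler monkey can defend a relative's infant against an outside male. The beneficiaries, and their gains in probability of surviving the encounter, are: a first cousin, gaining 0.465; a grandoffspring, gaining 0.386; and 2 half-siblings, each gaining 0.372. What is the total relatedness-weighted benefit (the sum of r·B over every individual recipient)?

r to a first cousin = 1/8 (first cousins share one grandparent pair — two paths of length 4: r = 2·(1/2)^4 = 1/8).
r to a grandoffspring = 0.25 (two parent–offspring links: r = (1/2)^2 = 1/4).
r to a half-sibling = 0.25 (half-sibs share one parent — one path of length 2: r = (1/2)^2 = 1/4).
Summing one r·B term per recipient: 1·0.125·0.465 + 1·0.25·0.386 + 2·0.25·0.372 = 0.340625.

0.340625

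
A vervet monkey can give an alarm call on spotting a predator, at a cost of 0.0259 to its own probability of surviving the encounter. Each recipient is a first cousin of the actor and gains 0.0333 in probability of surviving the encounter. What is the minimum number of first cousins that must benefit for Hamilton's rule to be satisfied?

r to a first cousin = 1/8 (first cousins share one grandparent pair — two paths of length 4: r = 2·(1/2)^4 = 1/8).
Hamilton's rule: n·r·B > C  ⇒  n > C/(r·B) = 0.0259/(0.125·0.0333) = 6.222.
The smallest integer exceeding 6.222 is 7.

7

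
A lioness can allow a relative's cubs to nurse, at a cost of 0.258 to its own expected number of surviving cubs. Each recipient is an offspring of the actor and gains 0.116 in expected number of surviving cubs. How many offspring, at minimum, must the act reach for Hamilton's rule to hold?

r to an offspring = 1/2 (one parent–offspring link: r = (1/2)^1 = 1/2).
Hamilton's rule: n·r·B > C  ⇒  n > C/(r·B) = 0.258/(0.5·0.116) = 4.448.
The smallest integer exceeding 4.448 is 5.

5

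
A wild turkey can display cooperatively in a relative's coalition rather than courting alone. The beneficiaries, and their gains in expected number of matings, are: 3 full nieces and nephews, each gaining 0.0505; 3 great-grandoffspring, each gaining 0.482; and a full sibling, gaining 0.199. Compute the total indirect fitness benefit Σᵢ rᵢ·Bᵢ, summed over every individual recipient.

0.318125

r to a full niece or nephew = 1/4 (full aunt/uncle↔niece/nephew: two paths of length 3 through the shared grandparent pair: r = 2·(1/2)^3 = 1/4).
r to a great-grandoffspring = 0.125 (three parent–offspring links: r = (1/2)^3 = 1/8).
r to a full sibling = 1/2 (full sibs share both parents — two paths of length 2: r = 2·(1/2)^2 = 1/2).
Summing one r·B term per recipient: 3·0.25·0.0505 + 3·0.125·0.482 + 1·0.5·0.199 = 0.318125.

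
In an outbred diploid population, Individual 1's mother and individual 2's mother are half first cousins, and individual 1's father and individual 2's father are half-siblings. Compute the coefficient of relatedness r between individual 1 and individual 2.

Independent pedigree routes through distinct common ancestors add.
Individual 1 and individual 2 are related in two ways: half second cousins through their mothers (r = 1/64) and half first cousins through their fathers (r = 1/16).
r = 1/64 + 1/16 = 5/64 = 0.078125.

0.078125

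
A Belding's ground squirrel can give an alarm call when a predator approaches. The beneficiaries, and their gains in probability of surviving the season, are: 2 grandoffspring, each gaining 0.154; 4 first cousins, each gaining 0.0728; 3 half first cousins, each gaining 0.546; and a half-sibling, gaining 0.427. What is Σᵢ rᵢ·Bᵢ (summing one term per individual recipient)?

0.322525

r to a grandoffspring = 0.25 (two parent–offspring links: r = (1/2)^2 = 1/4).
r to a first cousin = 1/8 (first cousins share one grandparent pair — two paths of length 4: r = 2·(1/2)^4 = 1/8).
r to a half first cousin = 1/16 (half first cousins share one grandparent — one path of length 4: r = (1/2)^4 = 1/16).
r to a half-sibling = 1/4 (half-sibs share one parent — one path of length 2: r = (1/2)^2 = 1/4).
Summing one r·B term per recipient: 2·0.25·0.154 + 4·0.125·0.0728 + 3·0.0625·0.546 + 1·0.25·0.427 = 0.322525.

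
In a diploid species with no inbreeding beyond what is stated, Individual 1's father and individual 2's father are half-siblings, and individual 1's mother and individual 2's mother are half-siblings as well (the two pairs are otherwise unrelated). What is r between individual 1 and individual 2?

0.125

Wright's path rule: contributions from independent ancestry routes add.
Individual 1 and individual 2 are related in two ways: half first cousins through their fathers (r = 1/16) and half first cousins through their mothers (r = 1/16).
r = 1/16 + 1/16 = 0.125.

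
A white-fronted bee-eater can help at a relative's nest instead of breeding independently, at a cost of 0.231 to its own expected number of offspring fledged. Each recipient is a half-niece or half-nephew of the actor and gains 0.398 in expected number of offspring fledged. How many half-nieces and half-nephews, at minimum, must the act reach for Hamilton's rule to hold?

5

r to a half-niece or half-nephew = 1/8 (half-aunt/uncle↔niece/nephew: one path of length 3: r = (1/2)^3 = 1/8).
Hamilton's rule: n·r·B > C  ⇒  n > C/(r·B) = 0.231/(0.125·0.398) = 4.643.
The smallest integer exceeding 4.643 is 5.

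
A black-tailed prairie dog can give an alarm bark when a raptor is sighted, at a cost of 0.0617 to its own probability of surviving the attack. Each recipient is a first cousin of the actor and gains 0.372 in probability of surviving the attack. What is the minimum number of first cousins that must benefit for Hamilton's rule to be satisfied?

2

r to a first cousin = 0.125 (first cousins share one grandparent pair — two paths of length 4: r = 2·(1/2)^4 = 1/8).
Hamilton's rule: n·r·B > C  ⇒  n > C/(r·B) = 0.0617/(0.125·0.372) = 1.327.
The smallest integer exceeding 1.327 is 2.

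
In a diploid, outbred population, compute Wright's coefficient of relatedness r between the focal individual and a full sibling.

Each parent–offspring link contributes a factor of 1/2, and independent paths through distinct common ancestors add.
Full sibs share both parents — two paths of length 2: r = 2·(1/2)^2 = 1/2.

0.5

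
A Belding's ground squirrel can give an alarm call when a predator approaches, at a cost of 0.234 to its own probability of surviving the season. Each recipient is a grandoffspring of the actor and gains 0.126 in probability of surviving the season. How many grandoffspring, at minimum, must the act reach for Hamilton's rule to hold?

r to a grandoffspring = 1/4 (two parent–offspring links: r = (1/2)^2 = 1/4).
Hamilton's rule: n·r·B > C  ⇒  n > C/(r·B) = 0.234/(0.25·0.126) = 7.429.
The smallest integer exceeding 7.429 is 8.

8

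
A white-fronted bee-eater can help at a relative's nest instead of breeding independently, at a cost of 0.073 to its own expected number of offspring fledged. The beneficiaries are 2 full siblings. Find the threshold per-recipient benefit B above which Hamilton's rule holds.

r to a full sibling = 1/2 (full sibs share both parents — two paths of length 2: r = 2·(1/2)^2 = 1/2).
Hamilton's rule with n recipients of equal r: n·r·B > C, so B > C/(n·r) = 0.073/(2·0.5) = 0.073.

0.073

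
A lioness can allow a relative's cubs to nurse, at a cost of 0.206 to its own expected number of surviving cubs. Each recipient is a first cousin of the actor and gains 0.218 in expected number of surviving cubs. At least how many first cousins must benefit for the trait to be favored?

8

r to a first cousin = 0.125 (first cousins share one grandparent pair — two paths of length 4: r = 2·(1/2)^4 = 1/8).
Hamilton's rule: n·r·B > C  ⇒  n > C/(r·B) = 0.206/(0.125·0.218) = 7.56.
The smallest integer exceeding 7.56 is 8.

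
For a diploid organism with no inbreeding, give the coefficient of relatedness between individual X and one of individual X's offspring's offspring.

0.25

Each parent–offspring link contributes a factor of 1/2, and independent paths through distinct common ancestors add.
Two parent–offspring links: r = (1/2)^2 = 1/4.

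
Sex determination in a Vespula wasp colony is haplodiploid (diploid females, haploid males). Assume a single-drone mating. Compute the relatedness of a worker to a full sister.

0.75

Haplodiploid full sisters inherit their father's entire haploid genome identically (contributing 1/2) and on average half of their mother's contribution (1/2 · 1/2 = 1/4); r = 1/2 + 1/4 = 3/4.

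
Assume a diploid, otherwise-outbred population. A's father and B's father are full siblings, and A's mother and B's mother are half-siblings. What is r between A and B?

0.1875

Wright's path rule: contributions from independent ancestry routes add.
A and B are related in two ways: first cousins through their fathers (r = 1/8) and half first cousins through their mothers (r = 1/16).
r = 1/8 + 1/16 = 0.1875.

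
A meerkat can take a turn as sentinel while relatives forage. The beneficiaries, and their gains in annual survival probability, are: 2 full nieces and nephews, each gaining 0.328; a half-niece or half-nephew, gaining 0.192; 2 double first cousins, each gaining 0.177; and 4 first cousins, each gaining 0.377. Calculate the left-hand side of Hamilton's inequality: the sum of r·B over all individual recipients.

r to a full niece or nephew = 1/4 (full aunt/uncle↔niece/nephew: two paths of length 3 through the shared grandparent pair: r = 2·(1/2)^3 = 1/4).
r to a half-niece or half-nephew = 1/8 (half-aunt/uncle↔niece/nephew: one path of length 3: r = (1/2)^3 = 1/8).
r to a double first cousin = 1/4 (double first cousins share both grandparent pairs — four paths of length 4: r = 4·(1/2)^4 = 1/4).
r to a first cousin = 0.125 (first cousins share one grandparent pair — two paths of length 4: r = 2·(1/2)^4 = 1/8).
Summing one r·B term per recipient: 2·0.25·0.328 + 1·0.125·0.192 + 2·0.25·0.177 + 4·0.125·0.377 = 0.465.

0.465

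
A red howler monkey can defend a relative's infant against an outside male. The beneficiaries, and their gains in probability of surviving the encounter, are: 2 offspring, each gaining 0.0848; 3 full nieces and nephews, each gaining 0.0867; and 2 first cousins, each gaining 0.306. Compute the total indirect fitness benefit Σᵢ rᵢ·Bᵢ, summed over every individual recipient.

r to an offspring = 1/2 (one parent–offspring link: r = (1/2)^1 = 1/2).
r to a full niece or nephew = 0.25 (full aunt/uncle↔niece/nephew: two paths of length 3 through the shared grandparent pair: r = 2·(1/2)^3 = 1/4).
r to a first cousin = 0.125 (first cousins share one grandparent pair — two paths of length 4: r = 2·(1/2)^4 = 1/8).
Summing one r·B term per recipient: 2·0.5·0.0848 + 3·0.25·0.0867 + 2·0.125·0.306 = 0.226325.

0.226325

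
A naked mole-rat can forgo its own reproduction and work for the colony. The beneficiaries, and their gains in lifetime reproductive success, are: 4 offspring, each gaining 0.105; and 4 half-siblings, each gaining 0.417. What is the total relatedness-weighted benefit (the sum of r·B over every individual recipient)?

0.627

r to an offspring = 1/2 (one parent–offspring link: r = (1/2)^1 = 1/2).
r to a half-sibling = 1/4 (half-sibs share one parent — one path of length 2: r = (1/2)^2 = 1/4).
Summing one r·B term per recipient: 4·0.5·0.105 + 4·0.25·0.417 = 0.627.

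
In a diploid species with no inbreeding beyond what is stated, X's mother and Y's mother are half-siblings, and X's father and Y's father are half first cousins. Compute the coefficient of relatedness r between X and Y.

With two independent routes of shared ancestry, r is the sum of the two contributions.
X and Y are related in two ways: half first cousins through their mothers (r = 1/16) and half second cousins through their fathers (r = 1/64).
r = 1/16 + 1/64 = 5/64 = 0.078125.

0.078125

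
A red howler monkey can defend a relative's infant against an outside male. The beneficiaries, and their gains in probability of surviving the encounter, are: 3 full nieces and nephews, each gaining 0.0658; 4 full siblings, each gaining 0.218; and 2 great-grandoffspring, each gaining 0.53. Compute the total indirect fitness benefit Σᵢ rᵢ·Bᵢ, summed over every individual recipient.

r to a full niece or nephew = 1/4 (full aunt/uncle↔niece/nephew: two paths of length 3 through the shared grandparent pair: r = 2·(1/2)^3 = 1/4).
r to a full sibling = 1/2 (full sibs share both parents — two paths of length 2: r = 2·(1/2)^2 = 1/2).
r to a great-grandoffspring = 0.125 (three parent–offspring links: r = (1/2)^3 = 1/8).
Summing one r·B term per recipient: 3·0.25·0.0658 + 4·0.5·0.218 + 2·0.125·0.53 = 0.61785.

0.61785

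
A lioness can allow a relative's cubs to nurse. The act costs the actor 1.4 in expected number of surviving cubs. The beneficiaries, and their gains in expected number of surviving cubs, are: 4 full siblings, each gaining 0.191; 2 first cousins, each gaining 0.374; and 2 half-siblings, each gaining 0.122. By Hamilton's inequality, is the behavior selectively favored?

No

Hamilton's rule: the trait is favored when the sum of r·B over every recipient exceeds the actor's cost C.
r to a full sibling = 1/2 (full sibs share both parents — two paths of length 2: r = 2·(1/2)^2 = 1/2).
r to a first cousin = 1/8 (first cousins share one grandparent pair — two paths of length 4: r = 2·(1/2)^4 = 1/8).
r to a half-sibling = 0.25 (half-sibs share one parent — one path of length 2: r = (1/2)^2 = 1/4).
Summing one r·B term per recipient: 4·0.5·0.191 + 2·0.125·0.374 + 2·0.25·0.122 = 0.5365.
0.5365 < 1.4: the indirect benefit is less than the cost.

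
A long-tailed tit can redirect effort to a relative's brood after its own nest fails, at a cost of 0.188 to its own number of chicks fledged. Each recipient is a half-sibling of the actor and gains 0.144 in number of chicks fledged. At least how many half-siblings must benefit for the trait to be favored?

r to a half-sibling = 0.25 (half-sibs share one parent — one path of length 2: r = (1/2)^2 = 1/4).
Hamilton's rule: n·r·B > C  ⇒  n > C/(r·B) = 0.188/(0.25·0.144) = 5.222.
The smallest integer exceeding 5.222 is 6.

6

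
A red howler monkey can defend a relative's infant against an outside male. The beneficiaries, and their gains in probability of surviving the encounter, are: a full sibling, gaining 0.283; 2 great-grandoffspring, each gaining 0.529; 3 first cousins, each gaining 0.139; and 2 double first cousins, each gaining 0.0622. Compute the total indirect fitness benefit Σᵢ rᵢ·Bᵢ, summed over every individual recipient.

r to a full sibling = 1/2 (full sibs share both parents — two paths of length 2: r = 2·(1/2)^2 = 1/2).
r to a great-grandoffspring = 1/8 (three parent–offspring links: r = (1/2)^3 = 1/8).
r to a first cousin = 1/8 (first cousins share one grandparent pair — two paths of length 4: r = 2·(1/2)^4 = 1/8).
r to a double first cousin = 0.25 (double first cousins share both grandparent pairs — four paths of length 4: r = 4·(1/2)^4 = 1/4).
Summing one r·B term per recipient: 1·0.5·0.283 + 2·0.125·0.529 + 3·0.125·0.139 + 2·0.25·0.0622 = 0.356975.

0.356975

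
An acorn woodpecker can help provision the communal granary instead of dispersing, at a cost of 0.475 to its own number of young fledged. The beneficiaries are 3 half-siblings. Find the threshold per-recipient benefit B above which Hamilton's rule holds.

0.6333

r to a half-sibling = 0.25 (half-sibs share one parent — one path of length 2: r = (1/2)^2 = 1/4).
Hamilton's rule with n recipients of equal r: n·r·B > C, so B > C/(n·r) = 0.475/(3·0.25) = 0.6333.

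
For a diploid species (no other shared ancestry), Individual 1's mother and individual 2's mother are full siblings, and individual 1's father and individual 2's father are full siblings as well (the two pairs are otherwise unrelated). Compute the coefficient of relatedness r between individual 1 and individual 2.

0.25

Wright's path rule: contributions from independent ancestry routes add.
Individual 1 and individual 2 are related in two ways: first cousins through their mothers (r = 1/8) and first cousins through their fathers (r = 1/8) — i.e. double first cousins.
r = 1/8 + 1/8 = 1/4 = 0.25.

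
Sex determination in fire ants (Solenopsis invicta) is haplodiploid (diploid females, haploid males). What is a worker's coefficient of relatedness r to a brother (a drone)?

0.25

Her haploid brother carries none of their father's genes and a random half of their mother's genome; that half matches the maternal half of her own genome with probability 1/2: r = 1/2 · 1/2 = 1/4.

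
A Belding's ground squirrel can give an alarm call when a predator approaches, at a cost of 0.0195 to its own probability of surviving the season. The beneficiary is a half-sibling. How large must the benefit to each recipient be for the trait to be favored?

0.078

r to a half-sibling = 0.25 (half-sibs share one parent — one path of length 2: r = (1/2)^2 = 1/4).
Hamilton's rule with n recipients of equal r: n·r·B > C, so B > C/(n·r) = 0.0195/(1·0.25) = 0.078.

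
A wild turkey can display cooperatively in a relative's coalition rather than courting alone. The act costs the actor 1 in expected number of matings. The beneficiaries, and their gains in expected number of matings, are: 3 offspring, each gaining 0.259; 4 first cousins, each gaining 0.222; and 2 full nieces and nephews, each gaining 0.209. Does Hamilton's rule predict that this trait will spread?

No

Hamilton's rule: the trait is favored when the sum of r·B over every recipient exceeds the actor's cost C.
r to an offspring = 0.5 (one parent–offspring link: r = (1/2)^1 = 1/2).
r to a first cousin = 1/8 (first cousins share one grandparent pair — two paths of length 4: r = 2·(1/2)^4 = 1/8).
r to a full niece or nephew = 1/4 (full aunt/uncle↔niece/nephew: two paths of length 3 through the shared grandparent pair: r = 2·(1/2)^3 = 1/4).
Summing one r·B term per recipient: 3·0.5·0.259 + 4·0.125·0.222 + 2·0.25·0.209 = 0.604.
0.604 < 1: the indirect benefit is less than the cost.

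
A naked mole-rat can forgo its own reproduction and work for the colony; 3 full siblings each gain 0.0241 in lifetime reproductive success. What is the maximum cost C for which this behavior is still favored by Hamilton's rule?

r to a full sibling = 0.5 (full sibs share both parents — two paths of length 2: r = 2·(1/2)^2 = 1/2).
Hamilton's rule: n·r·B > C, so the trait is favored while C < n·r·B = 3·0.5·0.0241 = 0.03615.

0.03615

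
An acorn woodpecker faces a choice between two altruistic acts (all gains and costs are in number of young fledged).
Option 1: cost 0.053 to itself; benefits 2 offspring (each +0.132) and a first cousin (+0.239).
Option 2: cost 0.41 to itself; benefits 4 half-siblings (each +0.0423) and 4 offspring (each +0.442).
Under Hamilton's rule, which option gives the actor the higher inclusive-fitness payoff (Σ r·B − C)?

Option 1: r to an offspring = 0.5.
Option 1: r to a first cousin = 0.125.
Option 1: Σ r·B − C = (2·0.5·0.132 + 1·0.125·0.239) − 0.053 = 0.108875.
Option 2: r to a half-sibling = 0.25.
Option 2: r to an offspring = 0.5.
Option 2: Σ r·B − C = (4·0.25·0.0423 + 4·0.5·0.442) − 0.41 = 0.5163.
Option 2 has the higher net inclusive-fitness payoff.

Option 2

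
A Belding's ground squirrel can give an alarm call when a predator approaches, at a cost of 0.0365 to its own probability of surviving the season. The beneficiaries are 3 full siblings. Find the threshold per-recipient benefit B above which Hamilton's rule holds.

0.0243

r to a full sibling = 1/2 (full sibs share both parents — two paths of length 2: r = 2·(1/2)^2 = 1/2).
Hamilton's rule with n recipients of equal r: n·r·B > C, so B > C/(n·r) = 0.0365/(3·0.5) = 0.0243.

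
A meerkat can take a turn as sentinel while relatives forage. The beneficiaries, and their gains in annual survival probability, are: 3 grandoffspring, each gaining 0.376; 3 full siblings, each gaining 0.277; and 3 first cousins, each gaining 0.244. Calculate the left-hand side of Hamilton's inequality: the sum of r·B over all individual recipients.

r to a grandoffspring = 1/4 (two parent–offspring links: r = (1/2)^2 = 1/4).
r to a full sibling = 0.5 (full sibs share both parents — two paths of length 2: r = 2·(1/2)^2 = 1/2).
r to a first cousin = 0.125 (first cousins share one grandparent pair — two paths of length 4: r = 2·(1/2)^4 = 1/8).
Summing one r·B term per recipient: 3·0.25·0.376 + 3·0.5·0.277 + 3·0.125·0.244 = 0.789.

0.789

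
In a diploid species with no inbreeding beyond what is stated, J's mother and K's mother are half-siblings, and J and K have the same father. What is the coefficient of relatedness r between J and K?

With two independent routes of shared ancestry, r is the sum of the two contributions.
J and K are related in two ways: half first cousins through their mothers (r = 1/16) and half-sibs through their shared father (r = 1/4).
r = 1/16 + 1/4 = 5/16 = 0.3125.

0.3125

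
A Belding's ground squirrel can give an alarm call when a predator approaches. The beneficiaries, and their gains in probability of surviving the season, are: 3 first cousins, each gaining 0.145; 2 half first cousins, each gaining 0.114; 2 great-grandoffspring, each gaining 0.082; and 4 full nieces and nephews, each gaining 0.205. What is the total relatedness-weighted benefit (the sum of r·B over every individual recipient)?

r to a first cousin = 1/8 (first cousins share one grandparent pair — two paths of length 4: r = 2·(1/2)^4 = 1/8).
r to a half first cousin = 0.0625 (half first cousins share one grandparent — one path of length 4: r = (1/2)^4 = 1/16).
r to a great-grandoffspring = 0.125 (three parent–offspring links: r = (1/2)^3 = 1/8).
r to a full niece or nephew = 0.25 (full aunt/uncle↔niece/nephew: two paths of length 3 through the shared grandparent pair: r = 2·(1/2)^3 = 1/4).
Summing one r·B term per recipient: 3·0.125·0.145 + 2·0.0625·0.114 + 2·0.125·0.082 + 4·0.25·0.205 = 0.294125.

0.294125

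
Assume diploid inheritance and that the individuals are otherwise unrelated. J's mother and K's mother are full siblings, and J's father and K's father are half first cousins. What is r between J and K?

Wright's path rule: contributions from independent ancestry routes add.
J and K are related in two ways: first cousins through their mothers (r = 1/8) and half second cousins through their fathers (r = 1/64).
r = 1/8 + 1/64 = 9/64 = 0.140625.

0.140625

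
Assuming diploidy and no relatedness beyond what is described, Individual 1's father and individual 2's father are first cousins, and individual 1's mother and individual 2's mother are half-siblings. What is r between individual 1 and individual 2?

Wright's path rule: contributions from independent ancestry routes add.
Individual 1 and individual 2 are related in two ways: second cousins through their fathers (r = 1/32) and half first cousins through their mothers (r = 1/16).
r = 1/32 + 1/16 = 3/32 = 0.09375.

0.09375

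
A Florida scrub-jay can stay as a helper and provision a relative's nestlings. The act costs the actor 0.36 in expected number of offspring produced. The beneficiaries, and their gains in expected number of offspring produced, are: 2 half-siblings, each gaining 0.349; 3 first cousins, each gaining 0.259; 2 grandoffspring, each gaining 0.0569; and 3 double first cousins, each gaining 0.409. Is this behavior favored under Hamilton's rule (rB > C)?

Yes

Hamilton's rule: the trait is favored when the sum of r·B over every recipient exceeds the actor's cost C.
r to a half-sibling = 1/4 (half-sibs share one parent — one path of length 2: r = (1/2)^2 = 1/4).
r to a first cousin = 1/8 (first cousins share one grandparent pair — two paths of length 4: r = 2·(1/2)^4 = 1/8).
r to a grandoffspring = 0.25 (two parent–offspring links: r = (1/2)^2 = 1/4).
r to a double first cousin = 0.25 (double first cousins share both grandparent pairs — four paths of length 4: r = 4·(1/2)^4 = 1/4).
Summing one r·B term per recipient: 2·0.25·0.349 + 3·0.125·0.259 + 2·0.25·0.0569 + 3·0.25·0.409 = 0.606825.
0.606825 > 0.36: the indirect benefit exceeds the cost.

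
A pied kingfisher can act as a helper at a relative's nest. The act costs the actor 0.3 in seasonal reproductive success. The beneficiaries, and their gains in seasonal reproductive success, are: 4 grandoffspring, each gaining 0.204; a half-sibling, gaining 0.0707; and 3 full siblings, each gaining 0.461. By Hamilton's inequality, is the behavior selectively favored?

Hamilton's rule: the trait is favored when the sum of r·B over every recipient exceeds the actor's cost C.
r to a grandoffspring = 1/4 (two parent–offspring links: r = (1/2)^2 = 1/4).
r to a half-sibling = 0.25 (half-sibs share one parent — one path of length 2: r = (1/2)^2 = 1/4).
r to a full sibling = 0.5 (full sibs share both parents — two paths of length 2: r = 2·(1/2)^2 = 1/2).
Summing one r·B term per recipient: 4·0.25·0.204 + 1·0.25·0.0707 + 3·0.5·0.461 = 0.913175.
0.913175 > 0.3: the indirect benefit exceeds the cost.

Yes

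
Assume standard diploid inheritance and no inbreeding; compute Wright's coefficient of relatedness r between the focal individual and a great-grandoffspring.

Three parent–offspring links: r = (1/2)^3 = 1/8.

0.125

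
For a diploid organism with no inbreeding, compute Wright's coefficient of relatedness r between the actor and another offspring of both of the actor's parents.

0.5

Each parent–offspring link contributes a factor of 1/2, and independent paths through distinct common ancestors add.
Full sibs share both parents — two paths of length 2: r = 2·(1/2)^2 = 1/2.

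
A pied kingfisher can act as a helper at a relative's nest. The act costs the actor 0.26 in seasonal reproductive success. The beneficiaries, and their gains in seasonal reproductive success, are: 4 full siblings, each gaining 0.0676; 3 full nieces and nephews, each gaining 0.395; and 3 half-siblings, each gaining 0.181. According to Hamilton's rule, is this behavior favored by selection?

Yes

Hamilton's rule: the trait is favored when the sum of r·B over every recipient exceeds the actor's cost C.
r to a full sibling = 0.5 (full sibs share both parents — two paths of length 2: r = 2·(1/2)^2 = 1/2).
r to a full niece or nephew = 0.25 (full aunt/uncle↔niece/nephew: two paths of length 3 through the shared grandparent pair: r = 2·(1/2)^3 = 1/4).
r to a half-sibling = 0.25 (half-sibs share one parent — one path of length 2: r = (1/2)^2 = 1/4).
Summing one r·B term per recipient: 4·0.5·0.0676 + 3·0.25·0.395 + 3·0.25·0.181 = 0.5672.
0.5672 > 0.26: the indirect benefit exceeds the cost.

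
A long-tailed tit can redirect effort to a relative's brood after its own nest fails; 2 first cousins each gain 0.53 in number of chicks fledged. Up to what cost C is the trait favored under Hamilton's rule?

0.1325

r to a first cousin = 0.125 (first cousins share one grandparent pair — two paths of length 4: r = 2·(1/2)^4 = 1/8).
Hamilton's rule: n·r·B > C, so the trait is favored while C < n·r·B = 2·0.125·0.53 = 0.1325.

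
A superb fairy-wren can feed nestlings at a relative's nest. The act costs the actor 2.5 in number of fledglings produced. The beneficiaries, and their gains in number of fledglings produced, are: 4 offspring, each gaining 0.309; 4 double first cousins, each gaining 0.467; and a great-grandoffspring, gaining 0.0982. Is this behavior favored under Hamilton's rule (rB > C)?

No

Hamilton's rule: the trait is favored when the sum of r·B over every recipient exceeds the actor's cost C.
r to an offspring = 1/2 (one parent–offspring link: r = (1/2)^1 = 1/2).
r to a double first cousin = 1/4 (double first cousins share both grandparent pairs — four paths of length 4: r = 4·(1/2)^4 = 1/4).
r to a great-grandoffspring = 1/8 (three parent–offspring links: r = (1/2)^3 = 1/8).
Summing one r·B term per recipient: 4·0.5·0.309 + 4·0.25·0.467 + 1·0.125·0.0982 = 1.097275.
1.097275 < 2.5: the indirect benefit is less than the cost.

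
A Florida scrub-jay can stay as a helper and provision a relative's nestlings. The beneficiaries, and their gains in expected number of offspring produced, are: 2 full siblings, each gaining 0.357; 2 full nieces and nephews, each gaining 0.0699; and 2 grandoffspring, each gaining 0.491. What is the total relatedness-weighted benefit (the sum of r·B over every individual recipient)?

r to a full sibling = 1/2 (full sibs share both parents — two paths of length 2: r = 2·(1/2)^2 = 1/2).
r to a full niece or nephew = 1/4 (full aunt/uncle↔niece/nephew: two paths of length 3 through the shared grandparent pair: r = 2·(1/2)^3 = 1/4).
r to a grandoffspring = 0.25 (two parent–offspring links: r = (1/2)^2 = 1/4).
Summing one r·B term per recipient: 2·0.5·0.357 + 2·0.25·0.0699 + 2·0.25·0.491 = 0.63745.

0.63745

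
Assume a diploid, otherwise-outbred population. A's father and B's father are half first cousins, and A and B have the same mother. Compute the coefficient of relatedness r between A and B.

With two independent routes of shared ancestry, r is the sum of the two contributions.
A and B are related in two ways: half second cousins through their fathers (r = 1/64) and half-sibs through their shared mother (r = 1/4).
r = 1/64 + 1/4 = 17/64 = 0.265625.

0.265625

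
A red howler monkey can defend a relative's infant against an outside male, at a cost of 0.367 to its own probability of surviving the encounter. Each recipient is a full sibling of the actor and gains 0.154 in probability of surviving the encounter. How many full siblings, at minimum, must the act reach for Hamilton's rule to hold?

5

r to a full sibling = 1/2 (full sibs share both parents — two paths of length 2: r = 2·(1/2)^2 = 1/2).
Hamilton's rule: n·r·B > C  ⇒  n > C/(r·B) = 0.367/(0.5·0.154) = 4.766.
The smallest integer exceeding 4.766 is 5.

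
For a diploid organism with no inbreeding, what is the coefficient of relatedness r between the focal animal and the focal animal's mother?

0.5

Each parent–offspring link contributes a factor of 1/2, and independent paths through distinct common ancestors add.
One parent–offspring link: r = (1/2)^1 = 1/2.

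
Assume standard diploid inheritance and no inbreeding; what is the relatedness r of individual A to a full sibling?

0.5

Full sibs share both parents — two paths of length 2: r = 2·(1/2)^2 = 1/2.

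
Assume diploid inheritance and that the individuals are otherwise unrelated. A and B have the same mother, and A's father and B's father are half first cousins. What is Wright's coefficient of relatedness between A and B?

Independent pedigree routes through distinct common ancestors add.
A and B are related in two ways: half-sibs through their shared mother (r = 1/4) and half second cousins through their fathers (r = 1/64).
r = 1/4 + 1/64 = 0.265625.

0.265625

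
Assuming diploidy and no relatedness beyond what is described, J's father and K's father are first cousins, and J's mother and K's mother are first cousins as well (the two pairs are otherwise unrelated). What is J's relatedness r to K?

With two independent routes of shared ancestry, r is the sum of the two contributions.
J and K are related in two ways: second cousins through their fathers (r = 1/32) and second cousins through their mothers (r = 1/32).
r = 1/32 + 1/32 = 0.0625.

0.0625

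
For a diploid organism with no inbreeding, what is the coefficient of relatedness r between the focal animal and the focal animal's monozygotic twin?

1

Each parent–offspring link contributes a factor of 1/2, and independent paths through distinct common ancestors add.
Monozygotic twins share every allele identical by descent: r = 1.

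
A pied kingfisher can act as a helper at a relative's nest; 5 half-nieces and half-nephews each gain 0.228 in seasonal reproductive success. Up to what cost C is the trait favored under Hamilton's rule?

0.1425

r to a half-niece or half-nephew = 1/8 (half-aunt/uncle↔niece/nephew: one path of length 3: r = (1/2)^3 = 1/8).
Hamilton's rule: n·r·B > C, so the trait is favored while C < n·r·B = 5·0.125·0.228 = 0.1425.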